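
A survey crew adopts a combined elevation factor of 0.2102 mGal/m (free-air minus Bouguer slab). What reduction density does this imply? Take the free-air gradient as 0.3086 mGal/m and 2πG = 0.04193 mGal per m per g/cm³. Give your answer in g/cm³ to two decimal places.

0.2102 = 0.3086 − 0.04193 × ρ
ρ = (0.3086 − 0.2102) / 0.04193 = 2.35 g/cm³

2.35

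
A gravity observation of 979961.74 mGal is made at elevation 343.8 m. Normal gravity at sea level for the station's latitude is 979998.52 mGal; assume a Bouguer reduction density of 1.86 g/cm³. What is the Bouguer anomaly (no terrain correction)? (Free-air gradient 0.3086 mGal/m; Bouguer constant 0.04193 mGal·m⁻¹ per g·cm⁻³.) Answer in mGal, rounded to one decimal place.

42.5

Free-air correction = 0.3086 × 343.8 = 106.10 mGal
Free-air anomaly = 979961.74 − 979998.52 + (106.10) = 69.32 mGal
Bouguer slab correction = 0.04193 × 1.86 × 343.8 = 26.81 mGal
Simple Bouguer anomaly = 69.32 − (26.81) = 42.51 mGal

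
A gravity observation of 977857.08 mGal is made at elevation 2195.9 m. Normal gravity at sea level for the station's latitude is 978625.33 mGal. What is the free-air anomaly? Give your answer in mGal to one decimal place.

-90.6

Free-air correction = 0.3086 × 2195.9 = 677.65 mGal
Free-air anomaly = 977857.08 − 978625.33 + (677.65) = -90.60 mGal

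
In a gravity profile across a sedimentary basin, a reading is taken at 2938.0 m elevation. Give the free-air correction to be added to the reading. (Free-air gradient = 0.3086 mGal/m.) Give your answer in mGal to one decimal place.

906.7

Free-air correction = 0.3086 × 2938.0 = 906.7 mGal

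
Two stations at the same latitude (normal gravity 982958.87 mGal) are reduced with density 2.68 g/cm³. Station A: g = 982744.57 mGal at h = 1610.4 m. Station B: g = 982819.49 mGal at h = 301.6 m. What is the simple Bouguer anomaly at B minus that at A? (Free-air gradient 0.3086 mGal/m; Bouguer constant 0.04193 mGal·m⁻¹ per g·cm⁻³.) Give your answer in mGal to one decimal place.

-181.9

Δg_SB(A) = 982744.57 − 982958.87 + 0.3086×1610.4 − 0.04193×2.68×1610.4 = 101.70 mGal
Δg_SB(B) = 982819.49 − 982958.87 + 0.3086×301.6 − 0.04193×2.68×301.6 = -80.20 mGal
Difference = -80.20 − (101.70) = -181.90 mGal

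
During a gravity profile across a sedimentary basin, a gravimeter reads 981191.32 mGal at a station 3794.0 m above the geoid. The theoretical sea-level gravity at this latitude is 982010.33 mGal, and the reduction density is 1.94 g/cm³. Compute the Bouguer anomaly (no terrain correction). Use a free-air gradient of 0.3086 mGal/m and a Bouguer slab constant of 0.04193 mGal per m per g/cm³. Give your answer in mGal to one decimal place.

Free-air correction = 0.3086 × 3794.0 = 1170.83 mGal
Free-air anomaly = 981191.32 − 982010.33 + (1170.83) = 351.82 mGal
Bouguer slab correction = 0.04193 × 1.94 × 3794.0 = 308.62 mGal
Simple Bouguer anomaly = 351.82 − (308.62) = 43.20 mGal

43.2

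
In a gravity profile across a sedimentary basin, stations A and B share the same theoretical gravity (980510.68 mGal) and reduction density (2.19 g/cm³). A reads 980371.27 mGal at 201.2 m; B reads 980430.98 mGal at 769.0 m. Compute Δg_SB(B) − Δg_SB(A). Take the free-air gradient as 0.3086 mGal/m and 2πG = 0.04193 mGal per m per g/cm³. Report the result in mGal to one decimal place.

Δg_SB(A) = 980371.27 − 980510.68 + 0.3086×201.2 − 0.04193×2.19×201.2 = -95.80 mGal
Δg_SB(B) = 980430.98 − 980510.68 + 0.3086×769.0 − 0.04193×2.19×769.0 = 87.00 mGal
Difference = 87.00 − (-95.80) = 182.80 mGal

182.8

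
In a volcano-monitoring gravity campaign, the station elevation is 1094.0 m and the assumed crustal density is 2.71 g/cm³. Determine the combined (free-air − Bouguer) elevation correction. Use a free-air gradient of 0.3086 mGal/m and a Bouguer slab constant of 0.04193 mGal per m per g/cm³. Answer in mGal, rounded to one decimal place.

213.3

Combined gradient = 0.3086 − 0.04193 × 2.71 = 0.1949697 mGal/m
Combined elevation correction = 0.1949697 × 1094.0 = 213.3 mGal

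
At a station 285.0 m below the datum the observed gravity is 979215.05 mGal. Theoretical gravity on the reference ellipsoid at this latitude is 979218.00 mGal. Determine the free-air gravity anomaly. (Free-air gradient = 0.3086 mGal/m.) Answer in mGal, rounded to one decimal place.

Free-air correction = 0.3086 × -285.0 = -87.95 mGal
Free-air anomaly = 979215.05 − 979218.00 + (-87.95) = -90.90 mGal

-90.9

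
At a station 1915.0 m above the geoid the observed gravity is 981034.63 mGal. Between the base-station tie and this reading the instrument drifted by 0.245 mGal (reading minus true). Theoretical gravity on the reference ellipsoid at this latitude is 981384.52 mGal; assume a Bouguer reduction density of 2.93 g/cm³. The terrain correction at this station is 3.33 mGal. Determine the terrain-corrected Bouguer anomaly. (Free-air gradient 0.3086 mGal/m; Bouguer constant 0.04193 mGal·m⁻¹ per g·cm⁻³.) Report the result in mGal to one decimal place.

Drift-corrected reading = 981034.63 − (0.245) = 981034.385 mGal
Free-air correction = 0.3086 × 1915.0 = 590.97 mGal
Free-air anomaly = 981034.385 − 981384.52 + (590.97) = 240.835 mGal
Bouguer slab correction = 0.04193 × 2.93 × 1915.0 = 235.27 mGal
Simple Bouguer anomaly = 240.835 − (235.27) = 5.565 mGal
Complete Bouguer anomaly = 5.565 + 3.33 = 8.895 mGal

8.9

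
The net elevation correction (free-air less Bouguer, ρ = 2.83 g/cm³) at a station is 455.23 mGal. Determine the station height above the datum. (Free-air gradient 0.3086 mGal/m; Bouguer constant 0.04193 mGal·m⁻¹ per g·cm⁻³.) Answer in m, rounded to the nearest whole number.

Combined gradient = 0.3086 − 0.04193 × 2.83 = 0.1899381 mGal/m
h = 455.23 / 0.1899381 = 2396.73 m

2397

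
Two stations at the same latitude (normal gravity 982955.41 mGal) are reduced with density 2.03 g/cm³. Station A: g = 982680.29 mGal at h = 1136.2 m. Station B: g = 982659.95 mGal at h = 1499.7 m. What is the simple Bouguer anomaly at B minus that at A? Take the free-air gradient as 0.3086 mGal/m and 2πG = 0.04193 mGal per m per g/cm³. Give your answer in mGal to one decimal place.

60.9

Δg_SB(A) = 982680.29 − 982955.41 + 0.3086×1136.2 − 0.04193×2.03×1136.2 = -21.20 mGal
Δg_SB(B) = 982659.95 − 982955.41 + 0.3086×1499.7 − 0.04193×2.03×1499.7 = 39.70 mGal
Difference = 39.70 − (-21.20) = 60.90 mGal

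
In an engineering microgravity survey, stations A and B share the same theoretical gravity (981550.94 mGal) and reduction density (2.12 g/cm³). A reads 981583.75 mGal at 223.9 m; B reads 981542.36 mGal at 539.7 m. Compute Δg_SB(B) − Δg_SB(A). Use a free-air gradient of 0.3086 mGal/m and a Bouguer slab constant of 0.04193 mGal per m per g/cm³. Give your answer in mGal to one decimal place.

28.0

Δg_SB(A) = 981583.75 − 981550.94 + 0.3086×223.9 − 0.04193×2.12×223.9 = 82.00 mGal
Δg_SB(B) = 981542.36 − 981550.94 + 0.3086×539.7 − 0.04193×2.12×539.7 = 110.00 mGal
Difference = 110.00 − (82.00) = 28.00 mGal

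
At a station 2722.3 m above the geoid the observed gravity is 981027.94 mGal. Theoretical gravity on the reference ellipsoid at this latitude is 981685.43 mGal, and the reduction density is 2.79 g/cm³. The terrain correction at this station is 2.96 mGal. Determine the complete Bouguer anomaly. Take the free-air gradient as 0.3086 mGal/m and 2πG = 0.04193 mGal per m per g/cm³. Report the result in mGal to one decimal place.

-132.9

Free-air correction = 0.3086 × 2722.3 = 840.10 mGal
Free-air anomaly = 981027.94 − 981685.43 + (840.10) = 182.61 mGal
Bouguer slab correction = 0.04193 × 2.79 × 2722.3 = 318.47 mGal
Simple Bouguer anomaly = 182.61 − (318.47) = -135.86 mGal
Complete Bouguer anomaly = -135.86 + 2.96 = -132.90 mGal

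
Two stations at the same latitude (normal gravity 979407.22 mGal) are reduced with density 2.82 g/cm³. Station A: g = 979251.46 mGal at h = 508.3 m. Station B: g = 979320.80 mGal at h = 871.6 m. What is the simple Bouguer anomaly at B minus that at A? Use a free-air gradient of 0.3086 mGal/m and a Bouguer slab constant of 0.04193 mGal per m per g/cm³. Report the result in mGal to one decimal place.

Δg_SB(A) = 979251.46 − 979407.22 + 0.3086×508.3 − 0.04193×2.82×508.3 = -59.00 mGal
Δg_SB(B) = 979320.80 − 979407.22 + 0.3086×871.6 − 0.04193×2.82×871.6 = 79.50 mGal
Difference = 79.50 − (-59.00) = 138.50 mGal

138.5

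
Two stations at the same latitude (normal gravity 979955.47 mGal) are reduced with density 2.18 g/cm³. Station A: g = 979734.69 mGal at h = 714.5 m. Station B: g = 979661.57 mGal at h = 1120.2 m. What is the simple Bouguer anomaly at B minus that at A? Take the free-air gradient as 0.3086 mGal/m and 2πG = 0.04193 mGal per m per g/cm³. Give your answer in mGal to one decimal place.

15.0

Δg_SB(A) = 979734.69 − 979955.47 + 0.3086×714.5 − 0.04193×2.18×714.5 = -65.60 mGal
Δg_SB(B) = 979661.57 − 979955.47 + 0.3086×1120.2 − 0.04193×2.18×1120.2 = -50.60 mGal
Difference = -50.60 − (-65.60) = 15.00 mGal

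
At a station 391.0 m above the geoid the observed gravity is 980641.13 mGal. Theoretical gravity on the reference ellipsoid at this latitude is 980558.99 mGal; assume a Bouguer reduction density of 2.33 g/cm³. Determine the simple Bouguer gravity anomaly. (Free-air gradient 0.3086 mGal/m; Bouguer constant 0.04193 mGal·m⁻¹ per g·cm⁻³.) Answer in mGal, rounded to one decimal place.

Free-air correction = 0.3086 × 391.0 = 120.66 mGal
Free-air anomaly = 980641.13 − 980558.99 + (120.66) = 202.80 mGal
Bouguer slab correction = 0.04193 × 2.33 × 391.0 = 38.20 mGal
Simple Bouguer anomaly = 202.80 − (38.20) = 164.60 mGal

164.6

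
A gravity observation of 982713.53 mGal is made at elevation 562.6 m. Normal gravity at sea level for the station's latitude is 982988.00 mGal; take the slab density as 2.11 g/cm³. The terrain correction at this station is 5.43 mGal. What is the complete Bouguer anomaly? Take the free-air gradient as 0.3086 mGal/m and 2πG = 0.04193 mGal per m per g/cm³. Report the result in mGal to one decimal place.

-145.2

Free-air correction = 0.3086 × 562.6 = 173.62 mGal
Free-air anomaly = 982713.53 − 982988.00 + (173.62) = -100.85 mGal
Bouguer slab correction = 0.04193 × 2.11 × 562.6 = 49.77 mGal
Simple Bouguer anomaly = -100.85 − (49.77) = -150.62 mGal
Complete Bouguer anomaly = -150.62 + 5.43 = -145.19 mGal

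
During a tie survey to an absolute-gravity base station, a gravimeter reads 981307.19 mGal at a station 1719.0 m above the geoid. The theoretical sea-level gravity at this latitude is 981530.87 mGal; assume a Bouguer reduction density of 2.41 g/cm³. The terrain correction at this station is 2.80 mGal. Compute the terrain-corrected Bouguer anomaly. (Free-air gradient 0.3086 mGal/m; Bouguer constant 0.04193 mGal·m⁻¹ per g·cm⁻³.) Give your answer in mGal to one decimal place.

Free-air correction = 0.3086 × 1719.0 = 530.48 mGal
Free-air anomaly = 981307.19 − 981530.87 + (530.48) = 306.80 mGal
Bouguer slab correction = 0.04193 × 2.41 × 1719.0 = 173.71 mGal
Simple Bouguer anomaly = 306.80 − (173.71) = 133.09 mGal
Complete Bouguer anomaly = 133.09 + 2.80 = 135.89 mGal

135.9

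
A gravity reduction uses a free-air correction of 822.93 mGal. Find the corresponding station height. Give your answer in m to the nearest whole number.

h = 822.93 / 0.3086 = 2666.66 m

2667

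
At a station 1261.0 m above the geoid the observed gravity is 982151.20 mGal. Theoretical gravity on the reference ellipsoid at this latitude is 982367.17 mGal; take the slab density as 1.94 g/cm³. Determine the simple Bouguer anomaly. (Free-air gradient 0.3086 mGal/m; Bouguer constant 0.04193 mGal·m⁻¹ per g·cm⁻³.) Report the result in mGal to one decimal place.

70.6

Free-air correction = 0.3086 × 1261.0 = 389.14 mGal
Free-air anomaly = 982151.20 − 982367.17 + (389.14) = 173.17 mGal
Bouguer slab correction = 0.04193 × 1.94 × 1261.0 = 102.58 mGal
Simple Bouguer anomaly = 173.17 − (102.58) = 70.59 mGal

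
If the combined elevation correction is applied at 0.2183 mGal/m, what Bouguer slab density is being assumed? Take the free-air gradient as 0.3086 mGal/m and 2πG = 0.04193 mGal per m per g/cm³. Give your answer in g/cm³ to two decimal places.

0.2183 = 0.3086 − 0.04193 × ρ
ρ = (0.3086 − 0.2183) / 0.04193 = 2.15 g/cm³

2.15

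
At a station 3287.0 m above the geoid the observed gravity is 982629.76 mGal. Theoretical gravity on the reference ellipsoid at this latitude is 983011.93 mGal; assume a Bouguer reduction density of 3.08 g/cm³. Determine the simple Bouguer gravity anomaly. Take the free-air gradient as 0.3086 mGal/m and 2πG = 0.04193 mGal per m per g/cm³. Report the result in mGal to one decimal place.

207.7

Free-air correction = 0.3086 × 3287.0 = 1014.37 mGal
Free-air anomaly = 982629.76 − 983011.93 + (1014.37) = 632.20 mGal
Bouguer slab correction = 0.04193 × 3.08 × 3287.0 = 424.50 mGal
Simple Bouguer anomaly = 632.20 − (424.50) = 207.70 mGal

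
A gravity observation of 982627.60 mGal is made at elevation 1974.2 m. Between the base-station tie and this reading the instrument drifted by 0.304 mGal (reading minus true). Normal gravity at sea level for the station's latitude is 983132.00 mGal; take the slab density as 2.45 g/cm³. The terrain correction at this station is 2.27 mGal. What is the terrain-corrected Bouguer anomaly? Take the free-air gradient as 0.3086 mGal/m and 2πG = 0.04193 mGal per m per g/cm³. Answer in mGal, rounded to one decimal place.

Drift-corrected reading = 982627.60 − (0.304) = 982627.296 mGal
Free-air correction = 0.3086 × 1974.2 = 609.24 mGal
Free-air anomaly = 982627.296 − 983132.00 + (609.24) = 104.536 mGal
Bouguer slab correction = 0.04193 × 2.45 × 1974.2 = 202.81 mGal
Simple Bouguer anomaly = 104.536 − (202.81) = -98.274 mGal
Complete Bouguer anomaly = -98.274 + 2.27 = -96.004 mGal

-96.0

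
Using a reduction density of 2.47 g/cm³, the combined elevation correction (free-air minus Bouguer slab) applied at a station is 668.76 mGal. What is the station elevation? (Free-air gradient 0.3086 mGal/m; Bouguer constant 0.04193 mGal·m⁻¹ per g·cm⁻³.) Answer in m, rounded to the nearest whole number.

Combined gradient = 0.3086 − 0.04193 × 2.47 = 0.2050329 mGal/m
h = 668.76 / 0.2050329 = 3261.72 m

3262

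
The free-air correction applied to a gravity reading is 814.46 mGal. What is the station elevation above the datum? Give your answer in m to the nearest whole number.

2639

h = 814.46 / 0.3086 = 2639.21 m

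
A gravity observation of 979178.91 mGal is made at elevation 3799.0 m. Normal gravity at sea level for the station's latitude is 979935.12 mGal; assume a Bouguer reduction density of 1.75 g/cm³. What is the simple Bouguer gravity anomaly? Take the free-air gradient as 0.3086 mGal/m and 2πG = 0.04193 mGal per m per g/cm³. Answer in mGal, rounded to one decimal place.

Free-air correction = 0.3086 × 3799.0 = 1172.37 mGal
Free-air anomaly = 979178.91 − 979935.12 + (1172.37) = 416.16 mGal
Bouguer slab correction = 0.04193 × 1.75 × 3799.0 = 278.76 mGal
Simple Bouguer anomaly = 416.16 − (278.76) = 137.40 mGal

137.4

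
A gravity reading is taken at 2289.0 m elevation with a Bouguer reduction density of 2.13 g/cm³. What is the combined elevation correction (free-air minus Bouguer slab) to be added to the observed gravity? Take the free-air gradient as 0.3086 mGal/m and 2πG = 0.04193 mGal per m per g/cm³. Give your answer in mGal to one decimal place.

502.0

Combined gradient = 0.3086 − 0.04193 × 2.13 = 0.2192891 mGal/m
Combined elevation correction = 0.2192891 × 2289.0 = 502.0 mGal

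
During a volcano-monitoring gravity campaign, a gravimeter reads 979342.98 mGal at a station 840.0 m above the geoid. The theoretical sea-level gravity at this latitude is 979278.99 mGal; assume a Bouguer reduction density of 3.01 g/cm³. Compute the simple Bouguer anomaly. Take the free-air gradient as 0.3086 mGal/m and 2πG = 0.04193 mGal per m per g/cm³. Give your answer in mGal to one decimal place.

217.2

Free-air correction = 0.3086 × 840.0 = 259.22 mGal
Free-air anomaly = 979342.98 − 979278.99 + (259.22) = 323.21 mGal
Bouguer slab correction = 0.04193 × 3.01 × 840.0 = 106.02 mGal
Simple Bouguer anomaly = 323.21 − (106.02) = 217.19 mGal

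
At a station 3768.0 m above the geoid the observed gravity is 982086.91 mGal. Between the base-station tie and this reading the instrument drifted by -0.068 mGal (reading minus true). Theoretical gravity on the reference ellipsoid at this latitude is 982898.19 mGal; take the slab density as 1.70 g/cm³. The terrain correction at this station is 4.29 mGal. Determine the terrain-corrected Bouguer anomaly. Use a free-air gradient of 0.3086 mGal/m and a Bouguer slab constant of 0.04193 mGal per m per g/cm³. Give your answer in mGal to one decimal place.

87.3

Drift-corrected reading = 982086.91 − (-0.068) = 982086.978 mGal
Free-air correction = 0.3086 × 3768.0 = 1162.80 mGal
Free-air anomaly = 982086.978 − 982898.19 + (1162.80) = 351.588 mGal
Bouguer slab correction = 0.04193 × 1.70 × 3768.0 = 268.59 mGal
Simple Bouguer anomaly = 351.588 − (268.59) = 82.998 mGal
Complete Bouguer anomaly = 82.998 + 4.29 = 87.288 mGal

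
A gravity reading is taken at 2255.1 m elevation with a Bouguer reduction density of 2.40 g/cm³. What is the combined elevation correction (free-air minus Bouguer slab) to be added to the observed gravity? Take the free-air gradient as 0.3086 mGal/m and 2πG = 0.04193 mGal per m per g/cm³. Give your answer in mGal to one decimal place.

469.0

Combined gradient = 0.3086 − 0.04193 × 2.40 = 0.2079680 mGal/m
Combined elevation correction = 0.2079680 × 2255.1 = 469.0 mGal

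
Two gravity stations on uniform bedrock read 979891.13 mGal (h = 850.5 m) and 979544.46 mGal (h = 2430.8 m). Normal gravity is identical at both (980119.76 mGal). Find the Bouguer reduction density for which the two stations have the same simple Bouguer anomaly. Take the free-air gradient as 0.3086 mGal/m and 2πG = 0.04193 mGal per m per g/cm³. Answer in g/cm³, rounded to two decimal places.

2.13

Δg_obs = 979544.46 − 979891.13 = -346.67 mGal over Δh = 2430.8 − 850.5 = 1580.3 m
Equal Bouguer anomalies ⇒ Δg_obs + (0.3086 − 0.04193ρ)·Δh = 0
0.3086 − 0.04193ρ = −Δg_obs/Δh = 0.21937
ρ = (0.3086 − 0.21937) / 0.04193 = 2.13 g/cm³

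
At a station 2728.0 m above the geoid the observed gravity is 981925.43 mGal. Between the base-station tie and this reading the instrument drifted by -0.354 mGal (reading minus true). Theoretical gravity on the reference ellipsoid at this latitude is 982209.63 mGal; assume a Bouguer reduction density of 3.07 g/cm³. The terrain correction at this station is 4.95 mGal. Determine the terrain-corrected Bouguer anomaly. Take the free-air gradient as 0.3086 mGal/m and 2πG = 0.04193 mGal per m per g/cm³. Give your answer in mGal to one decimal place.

211.8

Drift-corrected reading = 981925.43 − (-0.354) = 981925.784 mGal
Free-air correction = 0.3086 × 2728.0 = 841.86 mGal
Free-air anomaly = 981925.784 − 982209.63 + (841.86) = 558.014 mGal
Bouguer slab correction = 0.04193 × 3.07 × 2728.0 = 351.16 mGal
Simple Bouguer anomaly = 558.014 − (351.16) = 206.854 mGal
Complete Bouguer anomaly = 206.854 + 4.95 = 211.804 mGal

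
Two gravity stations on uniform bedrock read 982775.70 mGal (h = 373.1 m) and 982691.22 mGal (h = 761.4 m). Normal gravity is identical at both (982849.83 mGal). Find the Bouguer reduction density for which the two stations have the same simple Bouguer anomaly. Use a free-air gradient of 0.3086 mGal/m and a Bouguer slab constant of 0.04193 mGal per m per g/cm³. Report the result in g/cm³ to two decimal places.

Δg_obs = 982691.22 − 982775.70 = -84.48 mGal over Δh = 761.4 − 373.1 = 388.3 m
Equal Bouguer anomalies ⇒ Δg_obs + (0.3086 − 0.04193ρ)·Δh = 0
0.3086 − 0.04193ρ = −Δg_obs/Δh = 0.21756
ρ = (0.3086 − 0.21756) / 0.04193 = 2.17 g/cm³

2.17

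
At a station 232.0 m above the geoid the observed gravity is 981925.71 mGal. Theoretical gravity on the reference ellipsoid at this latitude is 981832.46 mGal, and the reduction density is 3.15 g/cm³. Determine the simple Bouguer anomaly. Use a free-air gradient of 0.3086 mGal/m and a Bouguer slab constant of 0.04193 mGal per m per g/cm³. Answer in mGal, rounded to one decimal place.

134.2

Free-air correction = 0.3086 × 232.0 = 71.60 mGal
Free-air anomaly = 981925.71 − 981832.46 + (71.60) = 164.85 mGal
Bouguer slab correction = 0.04193 × 3.15 × 232.0 = 30.64 mGal
Simple Bouguer anomaly = 164.85 − (30.64) = 134.21 mGal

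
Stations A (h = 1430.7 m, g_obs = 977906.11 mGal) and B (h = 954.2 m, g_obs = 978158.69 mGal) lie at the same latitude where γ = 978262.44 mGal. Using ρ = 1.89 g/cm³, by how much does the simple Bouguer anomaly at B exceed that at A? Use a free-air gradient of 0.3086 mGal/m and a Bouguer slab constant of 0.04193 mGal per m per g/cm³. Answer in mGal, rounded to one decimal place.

143.3

Δg_SB(A) = 977906.11 − 978262.44 + 0.3086×1430.7 − 0.04193×1.89×1430.7 = -28.20 mGal
Δg_SB(B) = 978158.69 − 978262.44 + 0.3086×954.2 − 0.04193×1.89×954.2 = 115.10 mGal
Difference = 115.10 − (-28.20) = 143.30 mGal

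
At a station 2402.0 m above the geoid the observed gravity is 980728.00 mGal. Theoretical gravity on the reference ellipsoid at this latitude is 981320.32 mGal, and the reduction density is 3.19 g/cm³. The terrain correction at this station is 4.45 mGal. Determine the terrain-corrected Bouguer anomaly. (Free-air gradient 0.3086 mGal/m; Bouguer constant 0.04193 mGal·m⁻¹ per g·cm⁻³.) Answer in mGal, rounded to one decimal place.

Free-air correction = 0.3086 × 2402.0 = 741.26 mGal
Free-air anomaly = 980728.00 − 981320.32 + (741.26) = 148.94 mGal
Bouguer slab correction = 0.04193 × 3.19 × 2402.0 = 321.28 mGal
Simple Bouguer anomaly = 148.94 − (321.28) = -172.34 mGal
Complete Bouguer anomaly = -172.34 + 4.45 = -167.89 mGal

-167.9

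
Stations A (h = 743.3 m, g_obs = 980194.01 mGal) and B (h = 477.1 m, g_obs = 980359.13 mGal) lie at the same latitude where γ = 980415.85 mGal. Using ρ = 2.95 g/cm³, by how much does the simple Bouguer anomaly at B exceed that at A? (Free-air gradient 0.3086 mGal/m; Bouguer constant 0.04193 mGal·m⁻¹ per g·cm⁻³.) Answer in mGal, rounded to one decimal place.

Δg_SB(A) = 980194.01 − 980415.85 + 0.3086×743.3 − 0.04193×2.95×743.3 = -84.40 mGal
Δg_SB(B) = 980359.13 − 980415.85 + 0.3086×477.1 − 0.04193×2.95×477.1 = 31.50 mGal
Difference = 31.50 − (-84.40) = 115.90 mGal

115.9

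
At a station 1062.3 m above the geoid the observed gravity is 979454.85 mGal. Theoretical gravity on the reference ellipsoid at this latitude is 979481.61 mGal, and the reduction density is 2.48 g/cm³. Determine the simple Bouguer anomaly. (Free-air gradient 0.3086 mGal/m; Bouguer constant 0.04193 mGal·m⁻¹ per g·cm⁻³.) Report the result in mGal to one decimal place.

190.6

Free-air correction = 0.3086 × 1062.3 = 327.83 mGal
Free-air anomaly = 979454.85 − 979481.61 + (327.83) = 301.07 mGal
Bouguer slab correction = 0.04193 × 2.48 × 1062.3 = 110.46 mGal
Simple Bouguer anomaly = 301.07 − (110.46) = 190.61 mGal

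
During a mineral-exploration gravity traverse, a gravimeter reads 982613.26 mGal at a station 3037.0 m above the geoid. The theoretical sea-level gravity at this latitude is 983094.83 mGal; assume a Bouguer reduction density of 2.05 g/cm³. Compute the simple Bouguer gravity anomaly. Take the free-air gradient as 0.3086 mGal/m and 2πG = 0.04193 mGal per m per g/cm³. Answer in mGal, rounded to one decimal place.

194.6

Free-air correction = 0.3086 × 3037.0 = 937.22 mGal
Free-air anomaly = 982613.26 − 983094.83 + (937.22) = 455.65 mGal
Bouguer slab correction = 0.04193 × 2.05 × 3037.0 = 261.05 mGal
Simple Bouguer anomaly = 455.65 − (261.05) = 194.60 mGal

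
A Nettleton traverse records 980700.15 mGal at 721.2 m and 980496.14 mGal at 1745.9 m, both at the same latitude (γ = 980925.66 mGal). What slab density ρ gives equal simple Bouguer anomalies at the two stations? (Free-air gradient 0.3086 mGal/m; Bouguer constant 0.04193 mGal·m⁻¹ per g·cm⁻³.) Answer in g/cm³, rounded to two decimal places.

2.61

Δg_obs = 980496.14 − 980700.15 = -204.01 mGal over Δh = 1745.9 − 721.2 = 1024.7 m
Equal Bouguer anomalies ⇒ Δg_obs + (0.3086 − 0.04193ρ)·Δh = 0
0.3086 − 0.04193ρ = −Δg_obs/Δh = 0.19909
ρ = (0.3086 − 0.19909) / 0.04193 = 2.61 g/cm³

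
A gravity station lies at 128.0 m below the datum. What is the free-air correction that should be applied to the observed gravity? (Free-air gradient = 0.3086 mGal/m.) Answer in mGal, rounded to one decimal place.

Free-air correction = 0.3086 × -128.0 = -39.5 mGal

-39.5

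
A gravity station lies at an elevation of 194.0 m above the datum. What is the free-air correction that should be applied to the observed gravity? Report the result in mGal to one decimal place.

Free-air correction = 0.3086 × 194.0 = 59.9 mGal

59.9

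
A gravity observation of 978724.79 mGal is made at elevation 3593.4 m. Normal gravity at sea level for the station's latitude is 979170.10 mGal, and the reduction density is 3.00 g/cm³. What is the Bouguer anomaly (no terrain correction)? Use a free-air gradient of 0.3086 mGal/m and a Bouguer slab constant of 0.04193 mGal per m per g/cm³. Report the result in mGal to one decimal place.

Free-air correction = 0.3086 × 3593.4 = 1108.92 mGal
Free-air anomaly = 978724.79 − 979170.10 + (1108.92) = 663.61 mGal
Bouguer slab correction = 0.04193 × 3.00 × 3593.4 = 452.01 mGal
Simple Bouguer anomaly = 663.61 − (452.01) = 211.60 mGal

211.6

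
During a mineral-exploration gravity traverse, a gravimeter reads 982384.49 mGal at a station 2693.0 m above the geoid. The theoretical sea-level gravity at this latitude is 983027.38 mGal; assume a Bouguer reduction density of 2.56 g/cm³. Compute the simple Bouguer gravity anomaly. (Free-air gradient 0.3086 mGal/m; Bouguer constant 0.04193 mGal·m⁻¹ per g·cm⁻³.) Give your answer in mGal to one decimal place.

-100.9

Free-air correction = 0.3086 × 2693.0 = 831.06 mGal
Free-air anomaly = 982384.49 − 983027.38 + (831.06) = 188.17 mGal
Bouguer slab correction = 0.04193 × 2.56 × 2693.0 = 289.07 mGal
Simple Bouguer anomaly = 188.17 − (289.07) = -100.90 mGal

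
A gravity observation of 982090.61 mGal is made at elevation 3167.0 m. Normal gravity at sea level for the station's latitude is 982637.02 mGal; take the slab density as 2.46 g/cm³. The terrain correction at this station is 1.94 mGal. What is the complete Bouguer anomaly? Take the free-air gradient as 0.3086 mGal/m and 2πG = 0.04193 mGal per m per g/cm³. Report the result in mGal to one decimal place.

Free-air correction = 0.3086 × 3167.0 = 977.34 mGal
Free-air anomaly = 982090.61 − 982637.02 + (977.34) = 430.93 mGal
Bouguer slab correction = 0.04193 × 2.46 × 3167.0 = 326.67 mGal
Simple Bouguer anomaly = 430.93 − (326.67) = 104.26 mGal
Complete Bouguer anomaly = 104.26 + 1.94 = 106.20 mGal

106.2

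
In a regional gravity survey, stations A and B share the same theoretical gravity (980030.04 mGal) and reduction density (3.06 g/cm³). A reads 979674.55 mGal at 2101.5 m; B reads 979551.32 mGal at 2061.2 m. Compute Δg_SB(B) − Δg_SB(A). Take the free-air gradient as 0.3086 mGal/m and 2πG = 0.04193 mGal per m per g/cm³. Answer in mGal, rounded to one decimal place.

Δg_SB(A) = 979674.55 − 980030.04 + 0.3086×2101.5 − 0.04193×3.06×2101.5 = 23.40 mGal
Δg_SB(B) = 979551.32 − 980030.04 + 0.3086×2061.2 − 0.04193×3.06×2061.2 = -107.10 mGal
Difference = -107.10 − (23.40) = -130.50 mGal

-130.5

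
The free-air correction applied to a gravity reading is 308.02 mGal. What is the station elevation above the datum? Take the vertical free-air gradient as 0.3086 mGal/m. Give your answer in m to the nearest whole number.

998

h = 308.02 / 0.3086 = 998.12 m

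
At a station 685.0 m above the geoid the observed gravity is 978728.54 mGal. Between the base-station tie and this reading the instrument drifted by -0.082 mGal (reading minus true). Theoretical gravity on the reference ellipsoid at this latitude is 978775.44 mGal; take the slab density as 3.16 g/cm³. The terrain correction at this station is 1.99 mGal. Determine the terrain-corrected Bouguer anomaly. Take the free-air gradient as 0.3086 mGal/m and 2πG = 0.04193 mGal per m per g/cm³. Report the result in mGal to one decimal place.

75.8

Drift-corrected reading = 978728.54 − (-0.082) = 978728.622 mGal
Free-air correction = 0.3086 × 685.0 = 211.39 mGal
Free-air anomaly = 978728.622 − 978775.44 + (211.39) = 164.572 mGal
Bouguer slab correction = 0.04193 × 3.16 × 685.0 = 90.76 mGal
Simple Bouguer anomaly = 164.572 − (90.76) = 73.812 mGal
Complete Bouguer anomaly = 73.812 + 1.99 = 75.802 mGal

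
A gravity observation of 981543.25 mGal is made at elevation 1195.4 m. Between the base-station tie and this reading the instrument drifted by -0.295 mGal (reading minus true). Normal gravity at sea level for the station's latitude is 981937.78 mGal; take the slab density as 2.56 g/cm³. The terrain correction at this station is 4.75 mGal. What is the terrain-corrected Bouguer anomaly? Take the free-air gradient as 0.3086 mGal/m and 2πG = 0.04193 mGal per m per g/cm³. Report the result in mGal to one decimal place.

-148.9

Drift-corrected reading = 981543.25 − (-0.295) = 981543.545 mGal
Free-air correction = 0.3086 × 1195.4 = 368.90 mGal
Free-air anomaly = 981543.545 − 981937.78 + (368.90) = -25.335 mGal
Bouguer slab correction = 0.04193 × 2.56 × 1195.4 = 128.32 mGal
Simple Bouguer anomaly = -25.335 − (128.32) = -153.655 mGal
Complete Bouguer anomaly = -153.655 + 4.75 = -148.905 mGal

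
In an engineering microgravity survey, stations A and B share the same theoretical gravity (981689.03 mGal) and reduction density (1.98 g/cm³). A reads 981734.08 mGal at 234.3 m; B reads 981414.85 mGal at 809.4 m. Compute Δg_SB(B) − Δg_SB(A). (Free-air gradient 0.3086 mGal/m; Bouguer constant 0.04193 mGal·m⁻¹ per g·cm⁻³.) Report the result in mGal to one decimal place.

Δg_SB(A) = 981734.08 − 981689.03 + 0.3086×234.3 − 0.04193×1.98×234.3 = 97.90 mGal
Δg_SB(B) = 981414.85 − 981689.03 + 0.3086×809.4 − 0.04193×1.98×809.4 = -91.60 mGal
Difference = -91.60 − (97.90) = -189.50 mGal

-189.5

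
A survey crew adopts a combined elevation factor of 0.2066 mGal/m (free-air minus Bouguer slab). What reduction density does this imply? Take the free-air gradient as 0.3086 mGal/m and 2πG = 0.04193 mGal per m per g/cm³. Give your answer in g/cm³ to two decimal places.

2.43

0.2066 = 0.3086 − 0.04193 × ρ
ρ = (0.3086 − 0.2066) / 0.04193 = 2.43 g/cm³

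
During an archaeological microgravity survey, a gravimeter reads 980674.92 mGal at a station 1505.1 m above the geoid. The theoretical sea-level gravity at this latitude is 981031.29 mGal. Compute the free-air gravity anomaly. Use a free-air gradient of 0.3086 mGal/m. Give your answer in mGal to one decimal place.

Free-air correction = 0.3086 × 1505.1 = 464.47 mGal
Free-air anomaly = 980674.92 − 981031.29 + (464.47) = 108.10 mGal

108.1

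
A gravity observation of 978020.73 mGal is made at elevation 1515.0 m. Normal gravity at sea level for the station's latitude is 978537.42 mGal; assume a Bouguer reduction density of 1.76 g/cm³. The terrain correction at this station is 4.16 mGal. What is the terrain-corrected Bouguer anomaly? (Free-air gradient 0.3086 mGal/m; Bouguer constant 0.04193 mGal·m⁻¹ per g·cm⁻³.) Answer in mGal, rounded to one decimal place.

-156.8

Free-air correction = 0.3086 × 1515.0 = 467.53 mGal
Free-air anomaly = 978020.73 − 978537.42 + (467.53) = -49.16 mGal
Bouguer slab correction = 0.04193 × 1.76 × 1515.0 = 111.80 mGal
Simple Bouguer anomaly = -49.16 − (111.80) = -160.96 mGal
Complete Bouguer anomaly = -160.96 + 4.16 = -156.80 mGal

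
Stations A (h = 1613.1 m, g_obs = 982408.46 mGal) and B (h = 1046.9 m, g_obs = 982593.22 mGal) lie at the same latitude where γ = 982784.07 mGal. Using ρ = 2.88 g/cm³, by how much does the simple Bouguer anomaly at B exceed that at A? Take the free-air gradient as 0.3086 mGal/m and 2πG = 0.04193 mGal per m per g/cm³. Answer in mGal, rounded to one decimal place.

78.4

Δg_SB(A) = 982408.46 − 982784.07 + 0.3086×1613.1 − 0.04193×2.88×1613.1 = -72.60 mGal
Δg_SB(B) = 982593.22 − 982784.07 + 0.3086×1046.9 − 0.04193×2.88×1046.9 = 5.80 mGal
Difference = 5.80 − (-72.60) = 78.40 mGal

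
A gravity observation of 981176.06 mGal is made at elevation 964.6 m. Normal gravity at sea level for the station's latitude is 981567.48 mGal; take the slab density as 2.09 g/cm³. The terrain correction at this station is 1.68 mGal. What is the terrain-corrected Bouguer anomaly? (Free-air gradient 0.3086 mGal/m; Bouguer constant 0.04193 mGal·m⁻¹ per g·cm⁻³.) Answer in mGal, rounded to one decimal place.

Free-air correction = 0.3086 × 964.6 = 297.68 mGal
Free-air anomaly = 981176.06 − 981567.48 + (297.68) = -93.74 mGal
Bouguer slab correction = 0.04193 × 2.09 × 964.6 = 84.53 mGal
Simple Bouguer anomaly = -93.74 − (84.53) = -178.27 mGal
Complete Bouguer anomaly = -178.27 + 1.68 = -176.59 mGal

-176.6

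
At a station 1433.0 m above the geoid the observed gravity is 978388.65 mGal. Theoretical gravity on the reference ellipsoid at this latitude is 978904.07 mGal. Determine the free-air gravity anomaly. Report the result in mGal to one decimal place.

-73.2

Free-air correction = 0.3086 × 1433.0 = 442.22 mGal
Free-air anomaly = 978388.65 − 978904.07 + (442.22) = -73.20 mGal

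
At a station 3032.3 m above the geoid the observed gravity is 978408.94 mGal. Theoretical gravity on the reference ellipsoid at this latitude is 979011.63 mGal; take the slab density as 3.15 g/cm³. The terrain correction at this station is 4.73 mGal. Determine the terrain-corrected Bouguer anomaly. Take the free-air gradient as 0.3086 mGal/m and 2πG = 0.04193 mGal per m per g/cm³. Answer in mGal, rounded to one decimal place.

-62.7

Free-air correction = 0.3086 × 3032.3 = 935.77 mGal
Free-air anomaly = 978408.94 − 979011.63 + (935.77) = 333.08 mGal
Bouguer slab correction = 0.04193 × 3.15 × 3032.3 = 400.50 mGal
Simple Bouguer anomaly = 333.08 − (400.50) = -67.42 mGal
Complete Bouguer anomaly = -67.42 + 4.73 = -62.69 mGal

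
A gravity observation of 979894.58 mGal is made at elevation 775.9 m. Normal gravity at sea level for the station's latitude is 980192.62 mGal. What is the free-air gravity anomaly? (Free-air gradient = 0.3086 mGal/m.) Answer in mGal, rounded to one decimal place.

-58.6

Free-air correction = 0.3086 × 775.9 = 239.44 mGal
Free-air anomaly = 979894.58 − 980192.62 + (239.44) = -58.60 mGal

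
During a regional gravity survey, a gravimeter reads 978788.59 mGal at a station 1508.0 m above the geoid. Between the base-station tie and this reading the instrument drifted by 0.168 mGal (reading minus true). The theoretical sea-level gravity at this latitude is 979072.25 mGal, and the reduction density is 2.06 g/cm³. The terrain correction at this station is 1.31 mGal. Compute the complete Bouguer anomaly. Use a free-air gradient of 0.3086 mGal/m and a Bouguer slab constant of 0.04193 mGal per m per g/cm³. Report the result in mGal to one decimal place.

52.6

Drift-corrected reading = 978788.59 − (0.168) = 978788.422 mGal
Free-air correction = 0.3086 × 1508.0 = 465.37 mGal
Free-air anomaly = 978788.422 − 979072.25 + (465.37) = 181.542 mGal
Bouguer slab correction = 0.04193 × 2.06 × 1508.0 = 130.25 mGal
Simple Bouguer anomaly = 181.542 − (130.25) = 51.292 mGal
Complete Bouguer anomaly = 51.292 + 1.31 = 52.602 mGal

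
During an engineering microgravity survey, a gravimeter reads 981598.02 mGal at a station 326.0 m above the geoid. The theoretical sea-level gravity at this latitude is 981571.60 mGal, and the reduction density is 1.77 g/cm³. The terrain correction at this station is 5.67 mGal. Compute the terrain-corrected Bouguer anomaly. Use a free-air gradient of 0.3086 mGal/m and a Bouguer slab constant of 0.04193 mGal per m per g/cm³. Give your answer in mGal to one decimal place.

108.5

Free-air correction = 0.3086 × 326.0 = 100.60 mGal
Free-air anomaly = 981598.02 − 981571.60 + (100.60) = 127.02 mGal
Bouguer slab correction = 0.04193 × 1.77 × 326.0 = 24.19 mGal
Simple Bouguer anomaly = 127.02 − (24.19) = 102.83 mGal
Complete Bouguer anomaly = 102.83 + 5.67 = 108.50 mGal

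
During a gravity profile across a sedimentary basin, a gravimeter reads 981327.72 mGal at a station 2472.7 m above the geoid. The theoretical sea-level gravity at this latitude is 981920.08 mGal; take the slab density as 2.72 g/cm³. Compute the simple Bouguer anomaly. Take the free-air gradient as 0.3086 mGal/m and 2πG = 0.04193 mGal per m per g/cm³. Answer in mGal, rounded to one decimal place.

-111.3

Free-air correction = 0.3086 × 2472.7 = 763.08 mGal
Free-air anomaly = 981327.72 − 981920.08 + (763.08) = 170.72 mGal
Bouguer slab correction = 0.04193 × 2.72 × 2472.7 = 282.01 mGal
Simple Bouguer anomaly = 170.72 − (282.01) = -111.29 mGal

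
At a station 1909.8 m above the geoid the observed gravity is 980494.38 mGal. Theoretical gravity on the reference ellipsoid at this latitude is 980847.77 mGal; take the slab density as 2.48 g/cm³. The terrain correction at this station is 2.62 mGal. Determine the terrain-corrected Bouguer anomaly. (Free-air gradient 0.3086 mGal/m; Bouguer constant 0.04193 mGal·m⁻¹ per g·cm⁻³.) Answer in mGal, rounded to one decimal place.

40.0

Free-air correction = 0.3086 × 1909.8 = 589.36 mGal
Free-air anomaly = 980494.38 − 980847.77 + (589.36) = 235.97 mGal
Bouguer slab correction = 0.04193 × 2.48 × 1909.8 = 198.59 mGal
Simple Bouguer anomaly = 235.97 − (198.59) = 37.38 mGal
Complete Bouguer anomaly = 37.38 + 2.62 = 40.00 mGal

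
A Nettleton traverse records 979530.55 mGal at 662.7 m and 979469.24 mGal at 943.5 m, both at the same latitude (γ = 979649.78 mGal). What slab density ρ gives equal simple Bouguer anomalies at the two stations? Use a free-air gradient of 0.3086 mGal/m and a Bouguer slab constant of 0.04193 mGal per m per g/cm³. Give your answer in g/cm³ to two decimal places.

2.15

Δg_obs = 979469.24 − 979530.55 = -61.31 mGal over Δh = 943.5 − 662.7 = 280.8 m
Equal Bouguer anomalies ⇒ Δg_obs + (0.3086 − 0.04193ρ)·Δh = 0
0.3086 − 0.04193ρ = −Δg_obs/Δh = 0.21834
ρ = (0.3086 − 0.21834) / 0.04193 = 2.15 g/cm³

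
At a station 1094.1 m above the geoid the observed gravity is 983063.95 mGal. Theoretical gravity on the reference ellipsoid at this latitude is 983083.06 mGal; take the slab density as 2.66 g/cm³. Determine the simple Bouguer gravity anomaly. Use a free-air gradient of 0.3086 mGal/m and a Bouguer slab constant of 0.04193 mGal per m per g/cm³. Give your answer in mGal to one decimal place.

Free-air correction = 0.3086 × 1094.1 = 337.64 mGal
Free-air anomaly = 983063.95 − 983083.06 + (337.64) = 318.53 mGal
Bouguer slab correction = 0.04193 × 2.66 × 1094.1 = 122.03 mGal
Simple Bouguer anomaly = 318.53 − (122.03) = 196.50 mGal

196.5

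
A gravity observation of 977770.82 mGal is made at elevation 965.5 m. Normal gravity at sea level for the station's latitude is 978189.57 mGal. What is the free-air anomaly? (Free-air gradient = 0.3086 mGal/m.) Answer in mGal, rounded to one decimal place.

-120.8

Free-air correction = 0.3086 × 965.5 = 297.95 mGal
Free-air anomaly = 977770.82 − 978189.57 + (297.95) = -120.80 mGal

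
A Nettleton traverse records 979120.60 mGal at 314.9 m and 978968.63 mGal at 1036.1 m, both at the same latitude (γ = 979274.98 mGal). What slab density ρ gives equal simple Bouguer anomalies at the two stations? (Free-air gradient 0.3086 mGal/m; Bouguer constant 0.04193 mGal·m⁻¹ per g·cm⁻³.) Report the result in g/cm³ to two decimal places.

Δg_obs = 978968.63 − 979120.60 = -151.97 mGal over Δh = 1036.1 − 314.9 = 721.2 m
Equal Bouguer anomalies ⇒ Δg_obs + (0.3086 − 0.04193ρ)·Δh = 0
0.3086 − 0.04193ρ = −Δg_obs/Δh = 0.21072
ρ = (0.3086 − 0.21072) / 0.04193 = 2.33 g/cm³

2.33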